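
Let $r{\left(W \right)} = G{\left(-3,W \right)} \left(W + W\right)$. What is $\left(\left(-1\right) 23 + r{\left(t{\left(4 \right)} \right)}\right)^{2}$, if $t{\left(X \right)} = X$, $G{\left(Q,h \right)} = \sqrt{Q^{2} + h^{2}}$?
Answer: $289$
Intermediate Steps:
$r{\left(W \right)} = 2 W \sqrt{9 + W^{2}}$ ($r{\left(W \right)} = \sqrt{\left(-3\right)^{2} + W^{2}} \left(W + W\right) = \sqrt{9 + W^{2}} \cdot 2 W = 2 W \sqrt{9 + W^{2}}$)
$\left(\left(-1\right) 23 + r{\left(t{\left(4 \right)} \right)}\right)^{2} = \left(\left(-1\right) 23 + 2 \cdot 4 \sqrt{9 + 4^{2}}\right)^{2} = \left(-23 + 2 \cdot 4 \sqrt{9 + 16}\right)^{2} = \left(-23 + 2 \cdot 4 \sqrt{25}\right)^{2} = \left(-23 + 2 \cdot 4 \cdot 5\right)^{2} = \left(-23 + 40\right)^{2} = 17^{2} = 289$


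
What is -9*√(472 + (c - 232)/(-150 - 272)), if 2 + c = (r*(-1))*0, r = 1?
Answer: -9*√21038599/211 ≈ -195.64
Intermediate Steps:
c = -2 (c = -2 + (1*(-1))*0 = -2 - 1*0 = -2 + 0 = -2)
-9*√(472 + (c - 232)/(-150 - 272)) = -9*√(472 + (-2 - 232)/(-150 - 272)) = -9*√(472 - 234/(-422)) = -9*√(472 - 234*(-1/422)) = -9*√(472 + 117/211) = -9*√21038599/211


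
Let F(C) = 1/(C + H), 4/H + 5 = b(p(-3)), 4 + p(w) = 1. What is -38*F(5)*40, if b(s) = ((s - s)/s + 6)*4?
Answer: -28880/99 ≈ -291.72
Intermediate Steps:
p(w) = -3 (p(w) = -4 + 1 = -3)
b(s) = 24 (b(s) = (0/s + 6)*4 = (0 + 6)*4 = 6*4 = 24)
H = 4/19 (H = 4/(-5 + 24) = 4/19 ≈ 0.21053)
F(C) = 1/(4/19 + C) (F(C) = 1/(C + 4/19) = 1/(4/19 + C))
-38*F(5)*40 = -722/(4 + 19*5)*40 = -722/(4 + 95)*40 = -722/99*40 = -28880/99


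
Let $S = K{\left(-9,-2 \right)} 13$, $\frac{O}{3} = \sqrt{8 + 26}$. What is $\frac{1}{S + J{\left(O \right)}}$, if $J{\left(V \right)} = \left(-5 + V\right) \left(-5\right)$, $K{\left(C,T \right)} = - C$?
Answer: $\frac{71}{6257} + \frac{15 \sqrt{34}}{12514} \approx 0.018337$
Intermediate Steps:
$O = 3 \sqrt{34}$ ($O = 3 \sqrt{8 + 26} = 3 \sqrt{34} \approx 17.493$)
$J{\left(V \right)} = 25 - 5 V$
$S = 117$ ($S = \left(-1\right) \left(-9\right) 13 = 9 \cdot 13 = 117$)
$\frac{1}{S + J{\left(O \right)}} = \frac{1}{117 + \left(25 - 5 \cdot 3 \sqrt{34}\right)} = \frac{1}{117 + \left(25 - 15 \sqrt{34}\right)} = \frac{1}{142 - 15 \sqrt{34}}$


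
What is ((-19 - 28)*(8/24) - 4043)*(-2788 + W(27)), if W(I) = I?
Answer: 33617936/3 ≈ 1.1206e+7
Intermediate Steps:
((-19 - 28)*(8/24) - 4043)*(-2788 + W(27)) = ((-19 - 28)*(8/24) - 4043)*(-2788 + 27) = (-376/24 - 4043)*(-2761) = (-47*⅓ - 4043)*(-2761) = (-47/3 - 4043)*(-2761) = -12176/3*(-2761) = 33617936/3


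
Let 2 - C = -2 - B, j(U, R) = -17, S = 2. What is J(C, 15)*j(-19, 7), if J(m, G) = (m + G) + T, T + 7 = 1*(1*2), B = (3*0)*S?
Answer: -238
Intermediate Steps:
B = 0 (B = (3*0)*2 = 0*2 = 0)
C = 4 (C = 2 - (-2 - 1*0) = 2 - (-2 + 0) = 2 - 1*(-2) = 2 + 2 = 4)
T = -5 (T = -7 + 1*(1*2) = -7 + 1*2 = -7 + 2 = -5)
J(m, G) = -5 + G + m (J(m, G) = (m + G) - 5 = (G + m) - 5 = -5 + G + m)
J(C, 15)*j(-19, 7) = (-5 + 15 + 4)*(-17) = 14*(-17) = -238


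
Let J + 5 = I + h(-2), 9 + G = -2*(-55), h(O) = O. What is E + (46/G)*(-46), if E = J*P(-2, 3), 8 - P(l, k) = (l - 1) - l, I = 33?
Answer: 21518/101 ≈ 213.05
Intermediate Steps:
G = 101 (G = -9 - 2*(-55) = -9 + 110 = 101)
P(l, k) = 9 (P(l, k) = 8 - ((l - 1) - l) = 8 - ((-1 + l) - l) = 8 - 1*(-1) = 8 + 1 = 9)
J = 26 (J = -5 + (33 - 2) = -5 + 31 = 26)
E = 234 (E = 26*9 = 234)
E + (46/G)*(-46) = 234 + (46/101)*(-46) = 234 - 2116/101 = 21518/101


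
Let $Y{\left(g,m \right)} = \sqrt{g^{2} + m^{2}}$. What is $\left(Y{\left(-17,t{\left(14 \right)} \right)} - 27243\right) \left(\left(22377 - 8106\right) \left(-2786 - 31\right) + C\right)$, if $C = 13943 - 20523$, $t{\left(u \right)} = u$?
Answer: $1095386189841 - 40207987 \sqrt{485} \approx 1.0945 \cdot 10^{12}$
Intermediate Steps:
$C = -6580$ ($C = 13943 - 20523 = -6580$)
$\left(Y{\left(-17,t{\left(14 \right)} \right)} - 27243\right) \left(\left(22377 - 8106\right) \left(-2786 - 31\right) + C\right) = \left(\sqrt{\left(-17\right)^{2} + 14^{2}} - 27243\right) \left(\left(22377 - 8106\right) \left(-2786 - 31\right) - 6580\right) = \left(\sqrt{289 + 196} - 27243\right) \left(14271 \left(-2817\right) - 6580\right) = \left(\sqrt{485} - 27243\right) \left(-40201407 - 6580\right) = \left(-27243 + \sqrt{485}\right) \left(-40207987\right) = 1095386189841 - 40207987 \sqrt{485}$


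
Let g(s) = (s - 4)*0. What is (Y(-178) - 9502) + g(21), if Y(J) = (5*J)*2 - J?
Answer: -11104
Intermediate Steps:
Y(J) = 9*J (Y(J) = 10*J - J = 9*J)
g(s) = 0 (g(s) = (-4 + s)*0 = 0)
(Y(-178) - 9502) + g(21) = (9*(-178) - 9502) + 0 = (-1602 - 9502) + 0 = -11104 + 0 = -11104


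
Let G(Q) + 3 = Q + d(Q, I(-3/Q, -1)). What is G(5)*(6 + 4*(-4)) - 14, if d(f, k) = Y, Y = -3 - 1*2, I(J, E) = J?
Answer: 16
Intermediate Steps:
Y = -5 (Y = -3 - 2 = -5)
d(f, k) = -5
G(Q) = -8 + Q (G(Q) = -3 + (Q - 5) = -3 + (-5 + Q) = -8 + Q)
G(5)*(6 + 4*(-4)) - 14 = (-8 + 5)*(6 + 4*(-4)) - 14 = -3*(6 - 16) - 14 = -3*(-10) - 14 = 30 - 14 = 16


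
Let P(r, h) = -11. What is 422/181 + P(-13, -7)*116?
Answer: -230534/181 ≈ -1273.7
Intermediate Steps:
422/181 + P(-13, -7)*116 = 422/181 - 11*116 = 422*(1/181) - 1276 = 422/181 - 1276 = -230534/181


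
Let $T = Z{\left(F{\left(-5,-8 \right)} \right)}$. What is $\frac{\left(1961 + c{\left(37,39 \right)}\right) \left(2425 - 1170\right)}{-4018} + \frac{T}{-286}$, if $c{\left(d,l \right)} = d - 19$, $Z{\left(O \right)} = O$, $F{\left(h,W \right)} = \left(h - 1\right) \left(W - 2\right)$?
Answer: $- \frac{355281775}{574574} \approx -618.34$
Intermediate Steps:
$F{\left(h,W \right)} = \left(-1 + h\right) \left(-2 + W\right)$
$T = 60$ ($T = 2 - -8 - -10 - -40 = 2 + 8 + 10 + 40 = 60$)
$c{\left(d,l \right)} = -19 + d$
$\frac{\left(1961 + c{\left(37,39 \right)}\right) \left(2425 - 1170\right)}{-4018} + \frac{T}{-286} = \frac{\left(1961 + \left(-19 + 37\right)\right) \left(2425 - 1170\right)}{-4018} + \frac{60}{-286} = \left(1961 + 18\right) 1255 \left(- \frac{1}{4018}\right) + 60 \left(- \frac{1}{286}\right) = 1979 \cdot 1255 \left(- \frac{1}{4018}\right) - \frac{30}{143} = 2483645 \left(- \frac{1}{4018}\right) - \frac{30}{143} = - \frac{2483645}{4018} - \frac{30}{143} = - \frac{355281775}{574574}$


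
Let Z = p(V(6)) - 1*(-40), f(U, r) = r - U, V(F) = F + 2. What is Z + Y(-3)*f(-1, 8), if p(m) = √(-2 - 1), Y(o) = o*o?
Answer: 121 + I*√3 ≈ 121.0 + 1.732*I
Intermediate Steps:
Y(o) = o²
V(F) = 2 + F
p(m) = I*√3 (p(m) = √(-3) = I*√3)
Z = 40 + I*√3 (Z = I*√3 - 1*(-40) = I*√3 + 40 = 40 + I*√3 ≈ 40.0 + 1.732*I)
Z + Y(-3)*f(-1, 8) = (40 + I*√3) + (-3)²*(8 - 1*(-1)) = (40 + I*√3) + 9*(8 + 1) = (40 + I*√3) + 9*9 = (40 + I*√3) + 81 = 121 + I*√3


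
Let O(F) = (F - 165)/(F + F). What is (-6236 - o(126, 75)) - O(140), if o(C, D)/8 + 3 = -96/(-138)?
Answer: -8008109/1288 ≈ -6217.5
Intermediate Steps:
o(C, D) = -424/23 (o(C, D) = -24 + 8*(-96/(-138)) = -24 + 8*(-96*(-1/138)) = -24 + 8*(16/23) = -24 + 128/23 = -424/23)
O(F) = (-165 + F)/(2*F) (O(F) = (-165 + F)/((2*F)) = (-165 + F)*(1/(2*F)) = (-165 + F)/(2*F))
(-6236 - o(126, 75)) - O(140) = (-6236 - 1*(-424/23)) - (-165 + 140)/(2*140) = (-6236 + 424/23) - (-25)/(2*140) = -143004/23 - 1*(-5/56) = -143004/23 + 5/56 = -8008109/1288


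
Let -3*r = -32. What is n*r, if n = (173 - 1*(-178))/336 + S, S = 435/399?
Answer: 1298/57 ≈ 22.772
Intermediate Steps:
r = 32/3 (r = -⅓*(-32) = 32/3 ≈ 10.667)
S = 145/133 (S = 435*(1/399) = 145/133 ≈ 1.0902)
n = 649/304 (n = (173 - 1*(-178))/336 + 145/133 = (173 + 178)*(1/336) + 145/133 = 351*(1/336) + 145/133 = 117/112 + 145/133 = 649/304 ≈ 2.1349)
n*r = (649/304)*(32/3) = 1298/57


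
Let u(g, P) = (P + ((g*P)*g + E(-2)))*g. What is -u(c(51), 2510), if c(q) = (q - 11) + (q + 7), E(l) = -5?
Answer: -2362637410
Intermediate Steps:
c(q) = -4 + 2*q (c(q) = (-11 + q) + (7 + q) = -4 + 2*q)
u(g, P) = g*(-5 + P + P*g²) (u(g, P) = (P + ((g*P)*g - 5))*g = (P + ((P*g)*g - 5))*g = (P + (P*g² - 5))*g = (P + (-5 + P*g²))*g = (-5 + P + P*g²)*g = g*(-5 + P + P*g²))
-u(c(51), 2510) = -(-4 + 2*51)*(-5 + 2510 + 2510*(-4 + 2*51)²) = -(-4 + 102)*(-5 + 2510 + 2510*(-4 + 102)²) = -98*(-5 + 2510 + 2510*98²) = -98*(-5 + 2510 + 2510*9604) = -98*(-5 + 2510 + 24106040) = -98*24108545 = -1*2362637410 = -2362637410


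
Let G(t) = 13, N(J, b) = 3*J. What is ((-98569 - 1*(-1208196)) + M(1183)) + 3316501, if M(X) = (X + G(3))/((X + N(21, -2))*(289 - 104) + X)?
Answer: 1025502875900/231693 ≈ 4.4261e+6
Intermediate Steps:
M(X) = (13 + X)/(11655 + 186*X) (M(X) = (X + 13)/((X + 3*21)*(289 - 104) + X) = (13 + X)/((X + 63)*185 + X) = (13 + X)/((63 + X)*185 + X) = (13 + X)/((11655 + 185*X) + X) = (13 + X)/(11655 + 186*X))
((-98569 - 1*(-1208196)) + M(1183)) + 3316501 = ((-98569 - 1*(-1208196)) + (13 + 1183)/(3*(3885 + 62*1183))) + 3316501 = ((-98569 + 1208196) + (⅓)*1196/(3885 + 73346)) + 3316501 = (1109627 + (⅓)*1196/77231) + 3316501 = (1109627 + (⅓)*(1/77231)*1196) + 3316501 = (1109627 + 1196/231693) + 3316501 = 257092809707/231693 + 3316501 = 1025502875900/231693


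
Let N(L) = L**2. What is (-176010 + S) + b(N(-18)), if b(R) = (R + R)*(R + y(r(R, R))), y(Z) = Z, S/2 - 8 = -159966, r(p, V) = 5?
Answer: -282734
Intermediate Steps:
S = -319916 (S = 16 + 2*(-159966) = 16 - 319932 = -319916)
b(R) = 2*R*(5 + R) (b(R) = (R + R)*(R + 5) = (2*R)*(5 + R) = 2*R*(5 + R))
(-176010 + S) + b(N(-18)) = (-176010 - 319916) + 2*(-18)**2*(5 + (-18)**2) = -495926 + 2*324*(5 + 324) = -495926 + 2*324*329 = -495926 + 213192 = -282734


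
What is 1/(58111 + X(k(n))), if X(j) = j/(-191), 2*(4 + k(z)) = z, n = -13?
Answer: 382/22198423 ≈ 1.7208e-5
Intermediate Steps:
k(z) = -4 + z/2
X(j) = -j/191 (X(j) = j*(-1/191) = -j/191)
1/(58111 + X(k(n))) = 1/(58111 - (-4 + (½)*(-13))/191) = 1/(58111 - (-4 - 13/2)/191) = 1/(58111 - 1/191*(-21/2)) = 1/(58111 + 21/382) = 1/(22198423/382) = 382/22198423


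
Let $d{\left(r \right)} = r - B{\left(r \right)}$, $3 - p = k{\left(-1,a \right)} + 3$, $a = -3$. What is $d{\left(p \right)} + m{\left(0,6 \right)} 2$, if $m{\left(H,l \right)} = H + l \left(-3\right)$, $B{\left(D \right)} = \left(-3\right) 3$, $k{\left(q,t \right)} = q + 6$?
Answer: $-32$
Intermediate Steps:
$k{\left(q,t \right)} = 6 + q$
$B{\left(D \right)} = -9$
$p = -5$ ($p = 3 - \left(\left(6 - 1\right) + 3\right) = 3 - \left(5 + 3\right) = 3 - 8 = -5$)
$d{\left(r \right)} = 9 + r$ ($d{\left(r \right)} = r - -9 = r + 9 = 9 + r$)
$m{\left(H,l \right)} = H - 3 l$
$d{\left(p \right)} + m{\left(0,6 \right)} 2 = \left(9 - 5\right) + \left(0 - 18\right) 2 = 4 + \left(0 - 18\right) 2 = 4 - 36 = -32$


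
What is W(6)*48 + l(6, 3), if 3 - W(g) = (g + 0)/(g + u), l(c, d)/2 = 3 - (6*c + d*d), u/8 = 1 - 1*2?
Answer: 204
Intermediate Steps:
u = -8 (u = 8*(1 - 1*2) = 8*(1 - 2) = 8*(-1) = -8)
l(c, d) = 6 - 12*c - 2*d² (l(c, d) = 2*(3 - (6*c + d*d)) = 2*(3 - (6*c + d²)) = 2*(3 - (d² + 6*c)) = 2*(3 + (-d² - 6*c)) = 2*(3 - d² - 6*c) = 6 - 12*c - 2*d²)
W(g) = 3 - g/(-8 + g) (W(g) = 3 - (g + 0)/(g - 8) = 3 - g/(-8 + g))
W(6)*48 + l(6, 3) = (2*(-12 + 6)/(-8 + 6))*48 + (6 - 12*6 - 2*3²) = (2*(-6)/(-2))*48 + (6 - 72 - 2*9) = (2*(-½)*(-6))*48 + (6 - 72 - 18) = 6*48 - 84 = 288 - 84 = 204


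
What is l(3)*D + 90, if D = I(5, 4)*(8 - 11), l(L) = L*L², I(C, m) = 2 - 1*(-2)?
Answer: -234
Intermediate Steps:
I(C, m) = 4 (I(C, m) = 2 + 2 = 4)
l(L) = L³
D = -12 (D = 4*(8 - 11) = 4*(-3) = -12)
l(3)*D + 90 = 3³*(-12) + 90 = 27*(-12) + 90 = -324 + 90 = -234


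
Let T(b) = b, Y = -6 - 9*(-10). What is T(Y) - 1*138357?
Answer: -138273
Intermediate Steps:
Y = 84 (Y = -6 + 90 = 84)
T(Y) - 1*138357 = 84 - 1*138357 = 84 - 138357 = -138273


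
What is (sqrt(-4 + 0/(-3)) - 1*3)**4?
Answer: (3 - 2*I)**4 ≈ -119.0 - 120.0*I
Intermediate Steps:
(sqrt(-4 + 0/(-3)) - 1*3)**4 = (sqrt(-4 + 0*(-1/3)) - 3)**4 = (sqrt(-4 + 0) - 3)**4 = (sqrt(-4) - 3)**4 = (2*I - 3)**4 = (-3 + 2*I)**4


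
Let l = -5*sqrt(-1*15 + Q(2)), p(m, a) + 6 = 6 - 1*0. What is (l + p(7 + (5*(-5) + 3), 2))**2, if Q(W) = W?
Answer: -325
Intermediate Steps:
p(m, a) = 0 (p(m, a) = -6 + (6 - 1*0) = -6 + (6 + 0) = -6 + 6 = 0)
l = -5*I*sqrt(13) (l = -5*sqrt(-1*15 + 2) = -5*sqrt(-15 + 2) = -5*I*sqrt(13) ≈ -18.028*I)
(l + p(7 + (5*(-5) + 3), 2))**2 = (-5*I*sqrt(13) + 0)**2 = (-5*I*sqrt(13))**2 = -325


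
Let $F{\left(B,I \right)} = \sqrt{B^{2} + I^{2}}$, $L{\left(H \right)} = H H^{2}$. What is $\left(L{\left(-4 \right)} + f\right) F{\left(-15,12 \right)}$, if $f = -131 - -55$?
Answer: $- 420 \sqrt{41} \approx -2689.3$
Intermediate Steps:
$L{\left(H \right)} = H^{3}$
$f = -76$ ($f = -131 + 55 = -76$)
$\left(L{\left(-4 \right)} + f\right) F{\left(-15,12 \right)} = \left(\left(-4\right)^{3} - 76\right) \sqrt{\left(-15\right)^{2} + 12^{2}} = \left(-64 - 76\right) \sqrt{225 + 144} = - 140 \sqrt{369} = - 140 \cdot 3 \sqrt{41} = - 420 \sqrt{41}$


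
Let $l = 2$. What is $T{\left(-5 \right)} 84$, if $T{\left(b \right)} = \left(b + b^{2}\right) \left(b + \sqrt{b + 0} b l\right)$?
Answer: $-8400 - 16800 i \sqrt{5} \approx -8400.0 - 37566.0 i$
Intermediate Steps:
$T{\left(b \right)} = \left(b + b^{2}\right) \left(b + 2 b^{\frac{3}{2}}\right)$ ($T{\left(b \right)} = \left(b + b^{2}\right) \left(b + \sqrt{b + 0} b 2\right) = \left(b + b^{2}\right) \left(b + \sqrt{b} b 2\right) = \left(b + b^{2}\right) \left(b + b^{\frac{3}{2}} \cdot 2\right) = \left(b + b^{2}\right) \left(b + 2 b^{\frac{3}{2}}\right)$)
$T{\left(-5 \right)} 84 = \left(\left(-5\right)^{2} + \left(-5\right)^{3} + 2 \left(-5\right)^{\frac{5}{2}} + 2 \left(-5\right)^{\frac{7}{2}}\right) 84 = \left(25 - 125 + 2 \cdot 25 i \sqrt{5} + 2 \left(- 125 i \sqrt{5}\right)\right) 84 = \left(25 - 125 + 50 i \sqrt{5} - 250 i \sqrt{5}\right) 84 = \left(-100 - 200 i \sqrt{5}\right) 84 = -8400 - 16800 i \sqrt{5}$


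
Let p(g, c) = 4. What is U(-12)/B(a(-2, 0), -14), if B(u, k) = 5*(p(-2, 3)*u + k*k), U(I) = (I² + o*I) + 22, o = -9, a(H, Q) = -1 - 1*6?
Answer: 137/420 ≈ 0.32619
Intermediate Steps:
a(H, Q) = -7 (a(H, Q) = -1 - 6 = -7)
U(I) = 22 + I² - 9*I (U(I) = (I² - 9*I) + 22 = 22 + I² - 9*I)
B(u, k) = 5*k² + 20*u (B(u, k) = 5*(4*u + k*k) = 5*(4*u + k²) = 5*(k² + 4*u) = 5*k² + 20*u)
U(-12)/B(a(-2, 0), -14) = (22 + (-12)² - 9*(-12))/(5*(-14)² + 20*(-7)) = (22 + 144 + 108)/(5*196 - 140) = 274/(980 - 140) = 274/840 = 274*(1/840) = 137/420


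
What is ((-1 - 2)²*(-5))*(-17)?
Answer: 765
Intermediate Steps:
((-1 - 2)²*(-5))*(-17) = ((-3)²*(-5))*(-17) = (9*(-5))*(-17) = -45*(-17) = 765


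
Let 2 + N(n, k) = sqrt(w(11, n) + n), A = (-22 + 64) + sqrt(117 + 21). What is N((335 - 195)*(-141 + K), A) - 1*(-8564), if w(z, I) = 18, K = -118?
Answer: 8562 + I*sqrt(36242) ≈ 8562.0 + 190.37*I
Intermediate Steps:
A = 42 + sqrt(138) ≈ 53.747
N(n, k) = -2 + sqrt(18 + n)
N((335 - 195)*(-141 + K), A) - 1*(-8564) = (-2 + sqrt(18 + (335 - 195)*(-141 - 118))) - 1*(-8564) = (-2 + sqrt(18 + 140*(-259))) + 8564 = (-2 + sqrt(18 - 36260)) + 8564 = (-2 + sqrt(-36242)) + 8564 = (-2 + I*sqrt(36242)) + 8564 = 8562 + I*sqrt(36242)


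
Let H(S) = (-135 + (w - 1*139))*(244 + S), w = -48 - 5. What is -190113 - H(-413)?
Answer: -245376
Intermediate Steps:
w = -53
H(S) = -79788 - 327*S (H(S) = (-135 + (-53 - 1*139))*(244 + S) = (-135 + (-53 - 139))*(244 + S) = (-135 - 192)*(244 + S) = -327*(244 + S) = -79788 - 327*S)
-190113 - H(-413) = -190113 - (-79788 - 327*(-413)) = -190113 - (-79788 + 135051) = -190113 - 1*55263 = -190113 - 55263 = -245376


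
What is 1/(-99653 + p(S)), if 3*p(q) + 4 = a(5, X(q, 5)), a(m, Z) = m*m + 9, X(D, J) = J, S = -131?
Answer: -1/99643 ≈ -1.0036e-5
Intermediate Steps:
a(m, Z) = 9 + m² (a(m, Z) = m² + 9 = 9 + m²)
p(q) = 10 (p(q) = -4/3 + (9 + 5²)/3 = -4/3 + (9 + 25)/3 = -4/3 + (⅓)*34 = -4/3 + 34/3 = 10)
1/(-99653 + p(S)) = 1/(-99653 + 10) = 1/(-99643) = -1/99643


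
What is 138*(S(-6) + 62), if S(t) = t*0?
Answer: 8556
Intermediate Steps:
S(t) = 0
138*(S(-6) + 62) = 138*(0 + 62) = 138*62 = 8556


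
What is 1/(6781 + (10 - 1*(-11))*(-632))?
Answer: -1/6491 ≈ -0.00015406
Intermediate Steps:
1/(6781 + (10 - 1*(-11))*(-632)) = 1/(6781 + (10 + 11)*(-632)) = 1/(6781 + 21*(-632)) = 1/(6781 - 13272) = 1/(-6491) = -1/6491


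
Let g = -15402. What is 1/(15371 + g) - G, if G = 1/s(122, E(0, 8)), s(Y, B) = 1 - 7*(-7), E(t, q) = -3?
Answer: -81/1550 ≈ -0.052258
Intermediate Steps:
s(Y, B) = 50 (s(Y, B) = 1 + 49 = 50)
G = 1/50 ≈ 0.020000
1/(15371 + g) - G = 1/(15371 - 15402) - 1*1/50 = 1/(-31) - 1/50 = -1/31 - 1/50 = -81/1550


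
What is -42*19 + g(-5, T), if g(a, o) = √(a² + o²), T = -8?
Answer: -798 + √89 ≈ -788.57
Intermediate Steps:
-42*19 + g(-5, T) = -42*19 + √((-5)² + (-8)²) = -798 + √(25 + 64) = -798 + √89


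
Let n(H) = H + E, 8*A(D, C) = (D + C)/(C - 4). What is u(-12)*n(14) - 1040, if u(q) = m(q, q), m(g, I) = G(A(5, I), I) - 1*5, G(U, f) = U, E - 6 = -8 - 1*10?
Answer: -67193/64 ≈ -1049.9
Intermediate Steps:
E = -12 (E = 6 + (-8 - 1*10) = 6 + (-8 - 10) = 6 - 18 = -12)
A(D, C) = (C + D)/(8*(-4 + C)) (A(D, C) = ((D + C)/(C - 4))/8 = ((C + D)/(-4 + C))/8 = (C + D)/(8*(-4 + C)))
m(g, I) = -5 + (5 + I)/(8*(-4 + I)) (m(g, I) = (I + 5)/(8*(-4 + I)) - 1*5 = (5 + I)/(8*(-4 + I)) - 5 = -5 + (5 + I)/(8*(-4 + I)))
n(H) = -12 + H (n(H) = H - 12 = -12 + H)
u(q) = 3*(55 - 13*q)/(8*(-4 + q))
u(-12)*n(14) - 1040 = (3*(55 - 13*(-12))/(8*(-4 - 12)))*(-12 + 14) - 1040 = ((3/8)*(55 + 156)/(-16))*2 - 1040 = ((3/8)*(-1/16)*211)*2 - 1040 = -633/128*2 - 1040 = -633/64 - 1040 = -67193/64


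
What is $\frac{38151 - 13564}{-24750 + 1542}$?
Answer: $- \frac{24587}{23208} \approx -1.0594$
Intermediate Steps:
$\frac{38151 - 13564}{-24750 + 1542} = \frac{24587}{-23208} = 24587 \left(- \frac{1}{23208}\right) = - \frac{24587}{23208}$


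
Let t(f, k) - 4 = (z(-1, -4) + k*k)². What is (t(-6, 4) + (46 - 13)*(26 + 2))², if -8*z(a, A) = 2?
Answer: 354079489/256 ≈ 1.3831e+6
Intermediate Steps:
z(a, A) = -¼ (z(a, A) = -⅛*2 = -¼)
t(f, k) = 4 + (-¼ + k²)² (t(f, k) = 4 + (-¼ + k*k)² = 4 + (-¼ + k²)²)
(t(-6, 4) + (46 - 13)*(26 + 2))² = ((4 + (-1 + 4*4²)²/16) + (46 - 13)*(26 + 2))² = ((4 + (-1 + 4*16)²/16) + 33*28)² = ((4 + (-1 + 64)²/16) + 924)² = ((4 + (1/16)*63²) + 924)² = ((4 + (1/16)*3969) + 924)² = ((4 + 3969/16) + 924)² = (4033/16 + 924)² = (18817/16)² = 354079489/256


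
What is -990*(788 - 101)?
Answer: -680130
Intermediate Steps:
-990*(788 - 101) = -990*687 = -680130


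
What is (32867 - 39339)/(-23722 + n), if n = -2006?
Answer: 809/3216 ≈ 0.25155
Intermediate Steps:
(32867 - 39339)/(-23722 + n) = (32867 - 39339)/(-23722 - 2006) = -6472/(-25728) = -6472*(-1/25728) = 809/3216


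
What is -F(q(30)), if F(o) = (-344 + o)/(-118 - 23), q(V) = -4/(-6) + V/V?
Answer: -1027/423 ≈ -2.4279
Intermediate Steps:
q(V) = 5/3 (q(V) = -4*(-⅙) + 1 = ⅔ + 1 = 5/3)
F(o) = 344/141 - o/141 (F(o) = (-344 + o)/(-141) = (-344 + o)*(-1/141) = 344/141 - o/141)
-F(q(30)) = -(344/141 - 1/141*5/3) = -(344/141 - 5/423) = -1*1027/423 = -1027/423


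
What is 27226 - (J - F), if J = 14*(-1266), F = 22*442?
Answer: 54674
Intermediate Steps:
F = 9724
J = -17724
27226 - (J - F) = 27226 - (-17724 - 1*9724) = 27226 - (-17724 - 9724) = 27226 - 1*(-27448) = 27226 + 27448 = 54674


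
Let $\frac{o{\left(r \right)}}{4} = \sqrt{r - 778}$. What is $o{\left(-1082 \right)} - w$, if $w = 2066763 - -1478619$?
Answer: $-3545382 + 8 i \sqrt{465} \approx -3.5454 \cdot 10^{6} + 172.51 i$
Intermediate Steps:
$w = 3545382$ ($w = 2066763 + 1478619 = 3545382$)
$o{\left(r \right)} = 4 \sqrt{-778 + r}$ ($o{\left(r \right)} = 4 \sqrt{r - 778} = 4 \sqrt{-778 + r}$)
$o{\left(-1082 \right)} - w = 4 \sqrt{-778 - 1082} - 3545382 = 4 \sqrt{-1860} - 3545382 = 4 \cdot 2 i \sqrt{465} - 3545382 = 8 i \sqrt{465} - 3545382 = -3545382 + 8 i \sqrt{465}$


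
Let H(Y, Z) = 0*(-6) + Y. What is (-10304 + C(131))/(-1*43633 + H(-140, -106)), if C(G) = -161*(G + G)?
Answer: 52486/43773 ≈ 1.1990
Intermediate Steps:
H(Y, Z) = Y (H(Y, Z) = 0 + Y = Y)
C(G) = -322*G
(-10304 + C(131))/(-1*43633 + H(-140, -106)) = (-10304 - 322*131)/(-1*43633 - 140) = (-10304 - 42182)/(-43633 - 140) = -52486/(-43773) = -52486*(-1/43773) = 52486/43773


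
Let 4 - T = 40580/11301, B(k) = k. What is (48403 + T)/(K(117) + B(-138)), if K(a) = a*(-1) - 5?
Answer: -547006927/2938260 ≈ -186.17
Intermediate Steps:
T = 4624/11301 (T = 4 - 40580/11301 = 4624/11301 ≈ 0.40917)
K(a) = -5 - a (K(a) = -a - 5 = -5 - a)
(48403 + T)/(K(117) + B(-138)) = (48403 + 4624/11301)/((-5 - 1*117) - 138) = 547006927/(11301*((-5 - 117) - 138)) = 547006927/(11301*(-122 - 138)) = (547006927/11301)/(-260) = (547006927/11301)*(-1/260) = -547006927/2938260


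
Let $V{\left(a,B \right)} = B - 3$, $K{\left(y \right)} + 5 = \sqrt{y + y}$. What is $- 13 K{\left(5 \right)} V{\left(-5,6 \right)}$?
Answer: $195 - 39 \sqrt{10} \approx 71.671$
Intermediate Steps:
$K{\left(y \right)} = -5 + \sqrt{2} \sqrt{y}$ ($K{\left(y \right)} = -5 + \sqrt{y + y} = -5 + \sqrt{2 y} = -5 + \sqrt{2} \sqrt{y}$)
$V{\left(a,B \right)} = -3 + B$
$- 13 K{\left(5 \right)} V{\left(-5,6 \right)} = - 13 \left(-5 + \sqrt{2} \sqrt{5}\right) \left(-3 + 6\right) = - 13 \left(-5 + \sqrt{10}\right) 3 = \left(65 - 13 \sqrt{10}\right) 3 = 195 - 39 \sqrt{10}$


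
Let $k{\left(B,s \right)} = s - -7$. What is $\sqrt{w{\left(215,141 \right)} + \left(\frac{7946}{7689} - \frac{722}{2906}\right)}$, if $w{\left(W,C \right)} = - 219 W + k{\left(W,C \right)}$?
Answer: $\frac{2 i \sqrt{1464599980119170235}}{11172117} \approx 216.65 i$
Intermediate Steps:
$k{\left(B,s \right)} = 7 + s$ ($k{\left(B,s \right)} = s + 7 = 7 + s$)
$w{\left(W,C \right)} = 7 + C - 219 W$ ($w{\left(W,C \right)} = - 219 W + \left(7 + C\right) = 7 + C - 219 W$)
$\sqrt{w{\left(215,141 \right)} + \left(\frac{7946}{7689} - \frac{722}{2906}\right)} = \sqrt{\left(7 + 141 - 47085\right) + \left(\frac{7946}{7689} - \frac{722}{2906}\right)} = \sqrt{\left(7 + 141 - 47085\right) + \left(7946 \cdot \frac{1}{7689} - \frac{361}{1453}\right)} = \sqrt{-46937 + \left(\frac{7946}{7689} - \frac{361}{1453}\right)} = \sqrt{-46937 + \frac{8769809}{11172117}} = \sqrt{- \frac{524376885820}{11172117}} = \frac{2 i \sqrt{1464599980119170235}}{11172117}$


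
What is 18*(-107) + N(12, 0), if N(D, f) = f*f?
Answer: -1926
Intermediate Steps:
N(D, f) = f²
18*(-107) + N(12, 0) = 18*(-107) + 0² = -1926 + 0 = -1926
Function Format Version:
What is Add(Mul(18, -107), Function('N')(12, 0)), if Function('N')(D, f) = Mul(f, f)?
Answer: -1926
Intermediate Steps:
Function('N')(D, f) = Pow(f, 2)
Add(Mul(18, -107), Function('N')(12, 0)) = Add(Mul(18, -107), Pow(0, 2)) = Add(-1926, 0) = -1926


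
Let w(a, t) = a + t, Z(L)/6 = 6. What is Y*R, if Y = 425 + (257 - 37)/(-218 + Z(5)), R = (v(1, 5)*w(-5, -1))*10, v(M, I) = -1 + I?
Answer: -9255600/91 ≈ -1.0171e+5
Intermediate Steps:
Z(L) = 36 (Z(L) = 6*6 = 36)
R = -240 (R = ((-1 + 5)*(-5 - 1))*10 = (4*(-6))*10 = -24*10 = -240)
Y = 38565/91 (Y = 425 + (257 - 37)/(-218 + 36) = 425 + 220/(-182) = 425 + 220*(-1/182) = 425 - 110/91 = 38565/91 ≈ 423.79)
Y*R = (38565/91)*(-240) = -9255600/91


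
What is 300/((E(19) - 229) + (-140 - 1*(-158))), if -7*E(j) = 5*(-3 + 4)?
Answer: -350/247 ≈ -1.4170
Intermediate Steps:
E(j) = -5/7 (E(j) = -5*(-3 + 4)/7 = -5/7)
300/((E(19) - 229) + (-140 - 1*(-158))) = 300/((-5/7 - 229) + (-140 - 1*(-158))) = 300/(-1608/7 + (-140 + 158)) = 300/(-1608/7 + 18) = 300/(-1482/7) = 300*(-7/1482) = -350/247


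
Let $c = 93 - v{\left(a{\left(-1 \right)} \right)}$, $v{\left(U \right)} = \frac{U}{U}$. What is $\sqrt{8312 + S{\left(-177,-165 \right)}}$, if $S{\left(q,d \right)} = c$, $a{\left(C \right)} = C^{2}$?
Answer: $2 \sqrt{2101} \approx 91.673$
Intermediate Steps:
$v{\left(U \right)} = 1$
$c = 92$ ($c = 93 - 1 = 92$)
$S{\left(q,d \right)} = 92$
$\sqrt{8312 + S{\left(-177,-165 \right)}} = \sqrt{8312 + 92} = \sqrt{8404} = 2 \sqrt{2101}$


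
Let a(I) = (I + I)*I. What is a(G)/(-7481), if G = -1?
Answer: -2/7481 ≈ -0.00026734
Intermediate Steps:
a(I) = 2*I**2 (a(I) = (2*I)*I = 2*I**2)
a(G)/(-7481) = (2*(-1)**2)/(-7481) = (2*1)*(-1/7481) = 2*(-1/7481) = -2/7481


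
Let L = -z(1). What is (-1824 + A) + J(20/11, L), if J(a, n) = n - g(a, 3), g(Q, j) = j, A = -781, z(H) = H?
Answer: -2609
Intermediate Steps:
L = -1 (L = -1*1 = -1)
J(a, n) = -3 + n (J(a, n) = n - 1*3 = n - 3 = -3 + n)
(-1824 + A) + J(20/11, L) = (-1824 - 781) + (-3 - 1) = -2605 - 4 = -2609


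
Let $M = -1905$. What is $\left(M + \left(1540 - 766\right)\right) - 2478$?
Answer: $-3609$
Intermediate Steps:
$\left(M + \left(1540 - 766\right)\right) - 2478 = \left(-1905 + \left(1540 - 766\right)\right) - 2478 = \left(-1905 + 774\right) - 2478 = -1131 - 2478 = -3609$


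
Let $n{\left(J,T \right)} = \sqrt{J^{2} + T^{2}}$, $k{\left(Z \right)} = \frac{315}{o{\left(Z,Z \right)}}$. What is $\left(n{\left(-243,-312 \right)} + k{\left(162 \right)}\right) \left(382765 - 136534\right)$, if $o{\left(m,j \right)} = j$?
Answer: $\frac{957565}{2} + 738693 \sqrt{17377} \approx 9.7855 \cdot 10^{7}$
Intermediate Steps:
$k{\left(Z \right)} = \frac{315}{Z}$
$\left(n{\left(-243,-312 \right)} + k{\left(162 \right)}\right) \left(382765 - 136534\right) = \left(\sqrt{\left(-243\right)^{2} + \left(-312\right)^{2}} + \frac{315}{162}\right) \left(382765 - 136534\right) = \left(\sqrt{59049 + 97344} + 315 \cdot \frac{1}{162}\right) 246231 = \left(\sqrt{156393} + \frac{35}{18}\right) 246231 = \left(3 \sqrt{17377} + \frac{35}{18}\right) 246231 = \left(\frac{35}{18} + 3 \sqrt{17377}\right) 246231 = \frac{957565}{2} + 738693 \sqrt{17377}$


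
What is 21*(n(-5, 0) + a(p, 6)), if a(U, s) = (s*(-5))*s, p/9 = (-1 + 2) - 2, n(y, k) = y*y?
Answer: -3255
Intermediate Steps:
n(y, k) = y²
p = -9 (p = 9*((-1 + 2) - 2) = 9*(1 - 2) = 9*(-1) = -9)
a(U, s) = -5*s² (a(U, s) = (-5*s)*s = -5*s²)
21*(n(-5, 0) + a(p, 6)) = 21*((-5)² - 5*6²) = 21*(25 - 5*36) = 21*(25 - 180) = 21*(-155) = -3255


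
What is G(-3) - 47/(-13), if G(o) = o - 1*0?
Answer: 8/13 ≈ 0.61539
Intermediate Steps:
G(o) = o (G(o) = o + 0 = o)
G(-3) - 47/(-13) = -3 - 47/(-13) = -3 - 47*(-1/13) = -3 + 47/13 = 8/13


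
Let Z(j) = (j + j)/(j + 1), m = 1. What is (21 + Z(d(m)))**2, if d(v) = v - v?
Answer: 441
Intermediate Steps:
d(v) = 0
Z(j) = 2*j/(1 + j) (Z(j) = (2*j)/(1 + j) = 2*j/(1 + j))
(21 + Z(d(m)))**2 = (21 + 2*0/(1 + 0))**2 = (21 + 2*0/1)**2 = (21 + 2*0*1)**2 = (21 + 0)**2 = 21**2 = 441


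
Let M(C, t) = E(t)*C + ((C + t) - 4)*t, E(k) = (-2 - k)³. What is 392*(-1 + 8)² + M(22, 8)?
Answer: -2584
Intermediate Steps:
M(C, t) = t*(-4 + C + t) - C*(2 + t)³ (M(C, t) = (-(2 + t)³)*C + ((C + t) - 4)*t = -C*(2 + t)³ + (-4 + C + t)*t = -C*(2 + t)³ + t*(-4 + C + t) = t*(-4 + C + t) - C*(2 + t)³)
392*(-1 + 8)² + M(22, 8) = 392*(-1 + 8)² + (8² - 4*8 + 22*8 - 1*22*(2 + 8)³) = 392*7² + (64 - 32 + 176 - 1*22*10³) = 392*49 + (64 - 32 + 176 - 1*22*1000) = 19208 + (64 - 32 + 176 - 22000) = 19208 - 21792 = -2584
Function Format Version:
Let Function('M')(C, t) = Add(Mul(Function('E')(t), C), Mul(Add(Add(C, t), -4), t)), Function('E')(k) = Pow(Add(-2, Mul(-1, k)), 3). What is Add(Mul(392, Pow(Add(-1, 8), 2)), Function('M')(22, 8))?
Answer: -2584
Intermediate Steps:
Function('M')(C, t) = Add(Mul(t, Add(-4, C, t)), Mul(-1, C, Pow(Add(2, t), 3))) (Function('M')(C, t) = Add(Mul(Mul(-1, Pow(Add(2, t), 3)), C), Mul(Add(Add(C, t), -4), t)) = Add(Mul(-1, C, Pow(Add(2, t), 3)), Mul(Add(-4, C, t), t)) = Add(Mul(-1, C, Pow(Add(2, t), 3)), Mul(t, Add(-4, C, t))) = Add(Mul(t, Add(-4, C, t)), Mul(-1, C, Pow(Add(2, t), 3))))
Add(Mul(392, Pow(Add(-1, 8), 2)), Function('M')(22, 8)) = Add(Mul(392, Pow(Add(-1, 8), 2)), Add(Pow(8, 2), Mul(-4, 8), Mul(22, 8), Mul(-1, 22, Pow(Add(2, 8), 3)))) = Add(Mul(392, Pow(7, 2)), Add(64, -32, 176, Mul(-1, 22, Pow(10, 3)))) = Add(Mul(392, 49), Add(64, -32, 176, Mul(-1, 22, 1000))) = Add(19208, Add(64, -32, 176, -22000)) = Add(19208, -21792) = -2584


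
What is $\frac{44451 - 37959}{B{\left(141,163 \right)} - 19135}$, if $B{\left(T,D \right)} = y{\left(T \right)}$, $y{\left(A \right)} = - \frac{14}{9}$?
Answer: $- \frac{58428}{172229} \approx -0.33925$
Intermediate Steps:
$y{\left(A \right)} = - \frac{14}{9}$ ($y{\left(A \right)} = \left(-14\right) \frac{1}{9} = - \frac{14}{9}$)
$B{\left(T,D \right)} = - \frac{14}{9}$
$\frac{44451 - 37959}{B{\left(141,163 \right)} - 19135} = \frac{44451 - 37959}{- \frac{14}{9} - 19135} = \frac{6492}{- \frac{172229}{9}} = 6492 \left(- \frac{9}{172229}\right) = - \frac{58428}{172229}$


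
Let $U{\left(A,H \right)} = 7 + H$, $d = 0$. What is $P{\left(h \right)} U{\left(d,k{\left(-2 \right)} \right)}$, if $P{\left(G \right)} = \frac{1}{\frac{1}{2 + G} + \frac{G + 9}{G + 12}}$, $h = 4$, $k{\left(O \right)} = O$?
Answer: $\frac{240}{47} \approx 5.1064$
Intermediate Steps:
$P{\left(G \right)} = \frac{1}{\frac{1}{2 + G} + \frac{9 + G}{12 + G}}$
$P{\left(h \right)} U{\left(d,k{\left(-2 \right)} \right)} = \frac{24 + 4^{2} + 14 \cdot 4}{30 + 4^{2} + 12 \cdot 4} \left(7 - 2\right) = \frac{24 + 16 + 56}{30 + 16 + 48} \cdot 5 = \frac{1}{94} \cdot 96 \cdot 5 = \frac{48}{47} \cdot 5 = \frac{240}{47}$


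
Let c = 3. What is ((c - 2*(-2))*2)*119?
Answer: 1666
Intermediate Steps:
((c - 2*(-2))*2)*119 = ((3 - 2*(-2))*2)*119 = ((3 + 4)*2)*119 = (7*2)*119 = 14*119 = 1666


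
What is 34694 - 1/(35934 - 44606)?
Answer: 300866369/8672 ≈ 34694.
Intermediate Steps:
34694 - 1/(35934 - 44606) = 34694 - 1/(-8672) = 34694 - 1*(-1/8672) = 34694 + 1/8672 = 300866369/8672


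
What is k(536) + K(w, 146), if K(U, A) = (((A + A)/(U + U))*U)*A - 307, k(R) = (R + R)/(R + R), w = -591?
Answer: 21010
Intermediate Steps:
k(R) = 1 (k(R) = (2*R)/((2*R)) = (2*R)*(1/(2*R)) = 1)
K(U, A) = -307 + A**2 (K(U, A) = (((2*A)/((2*U)))*U)*A - 307 = (((2*A)*(1/(2*U)))*U)*A - 307 = ((A/U)*U)*A - 307 = A*A - 307 = A**2 - 307 = -307 + A**2)
k(536) + K(w, 146) = 1 + (-307 + 146**2) = 1 + (-307 + 21316) = 1 + 21009 = 21010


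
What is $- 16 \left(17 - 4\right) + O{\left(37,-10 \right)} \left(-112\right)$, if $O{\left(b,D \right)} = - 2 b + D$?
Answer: $9200$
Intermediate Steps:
$O{\left(b,D \right)} = D - 2 b$
$- 16 \left(17 - 4\right) + O{\left(37,-10 \right)} \left(-112\right) = - 16 \left(17 - 4\right) + \left(-10 - 74\right) \left(-112\right) = \left(-16\right) 13 + \left(-10 - 74\right) \left(-112\right) = -208 - -9408 = -208 + 9408 = 9200$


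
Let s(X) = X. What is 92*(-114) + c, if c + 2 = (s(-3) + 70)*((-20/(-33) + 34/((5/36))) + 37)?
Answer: 1391149/165 ≈ 8431.2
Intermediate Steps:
c = 3121669/165 (c = -2 + (-3 + 70)*((-20/(-33) + 34/((5/36))) + 37) = -2 + 67*((-20*(-1/33) + 34/((5*(1/36)))) + 37) = -2 + 67*((20/33 + 34/(5/36)) + 37) = -2 + 67*((20/33 + 34*(36/5)) + 37) = -2 + 67*((20/33 + 1224/5) + 37) = -2 + 67*(40492/165 + 37) = -2 + 67*(46597/165) = -2 + 3121999/165 = 3121669/165 ≈ 18919.)
92*(-114) + c = 92*(-114) + 3121669/165 = -10488 + 3121669/165 = 1391149/165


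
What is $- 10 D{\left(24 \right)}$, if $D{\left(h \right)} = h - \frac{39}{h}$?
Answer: $- \frac{895}{4} \approx -223.75$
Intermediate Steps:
$- 10 D{\left(24 \right)} = - 10 \left(24 - \frac{39}{24}\right) = - 10 \left(24 - \frac{13}{8}\right) = \left(-10\right) \frac{179}{8} = - \frac{895}{4}$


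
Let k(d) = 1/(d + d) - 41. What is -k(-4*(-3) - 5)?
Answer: 573/14 ≈ 40.929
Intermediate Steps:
k(d) = -41 + 1/(2*d) (k(d) = 1/(2*d) - 41 = -41 + 1/(2*d))
-k(-4*(-3) - 5) = -(-41 + 1/(2*(-4*(-3) - 5))) = -(-41 + 1/(2*(12 - 5))) = -(-41 + (½)/7) = -(-41 + (½)*(⅐)) = -(-41 + 1/14) = -1*(-573/14) = 573/14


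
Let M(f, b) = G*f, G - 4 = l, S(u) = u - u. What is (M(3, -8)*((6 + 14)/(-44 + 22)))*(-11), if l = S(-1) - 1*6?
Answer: -60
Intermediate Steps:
S(u) = 0
l = -6 (l = 0 - 1*6 = 0 - 6 = -6)
G = -2 (G = 4 - 6 = -2)
M(f, b) = -2*f
(M(3, -8)*((6 + 14)/(-44 + 22)))*(-11) = ((-2*3)*((6 + 14)/(-44 + 22)))*(-11) = -120/(-22)*(-11) = -120*(-1)/22*(-11) = -6*(-10/11)*(-11) = (60/11)*(-11) = -60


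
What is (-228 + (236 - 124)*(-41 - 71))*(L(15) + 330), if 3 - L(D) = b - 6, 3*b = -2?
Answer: -13014668/3 ≈ -4.3382e+6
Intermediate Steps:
b = -2/3 (b = (1/3)*(-2) = -2/3 ≈ -0.66667)
L(D) = 29/3 (L(D) = 3 - (-2/3 - 6) = 3 - 1*(-20/3) = 3 + 20/3 = 29/3)
(-228 + (236 - 124)*(-41 - 71))*(L(15) + 330) = (-228 + (236 - 124)*(-41 - 71))*(29/3 + 330) = (-228 + 112*(-112))*(1019/3) = (-228 - 12544)*(1019/3) = -12772*1019/3 = -13014668/3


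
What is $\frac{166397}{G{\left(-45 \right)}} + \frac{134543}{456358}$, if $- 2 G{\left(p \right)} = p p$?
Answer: $- \frac{151600754677}{924124950} \approx -164.05$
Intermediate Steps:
$G{\left(p \right)} = - \frac{p^{2}}{2}$ ($G{\left(p \right)} = - \frac{p p}{2} = - \frac{p^{2}}{2}$)
$\frac{166397}{G{\left(-45 \right)}} + \frac{134543}{456358} = \frac{166397}{\left(- \frac{1}{2}\right) \left(-45\right)^{2}} + \frac{134543}{456358} = \frac{166397}{\left(- \frac{1}{2}\right) 2025} + 134543 \cdot \frac{1}{456358} = \frac{166397}{- \frac{2025}{2}} + \frac{134543}{456358} = 166397 \left(- \frac{2}{2025}\right) + \frac{134543}{456358} = - \frac{332794}{2025} + \frac{134543}{456358} = - \frac{151600754677}{924124950}$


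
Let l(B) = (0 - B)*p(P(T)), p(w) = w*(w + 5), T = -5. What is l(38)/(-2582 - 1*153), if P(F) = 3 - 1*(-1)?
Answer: 1368/2735 ≈ 0.50018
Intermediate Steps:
P(F) = 4 (P(F) = 3 + 1 = 4)
p(w) = w*(5 + w)
l(B) = -36*B (l(B) = (0 - B)*(4*(5 + 4)) = (-B)*(4*9) = -B*36 = -36*B)
l(38)/(-2582 - 1*153) = (-36*38)/(-2582 - 1*153) = -1368/(-2582 - 153) = -1368/(-2735) = -1368*(-1/2735) = 1368/2735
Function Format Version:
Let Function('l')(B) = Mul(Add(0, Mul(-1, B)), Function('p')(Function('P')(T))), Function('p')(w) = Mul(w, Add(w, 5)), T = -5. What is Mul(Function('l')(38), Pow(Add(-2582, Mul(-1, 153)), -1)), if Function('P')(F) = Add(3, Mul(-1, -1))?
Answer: Rational(1368, 2735) ≈ 0.50018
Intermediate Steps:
Function('P')(F) = 4 (Function('P')(F) = Add(3, 1) = 4)
Function('p')(w) = Mul(w, Add(5, w))
Function('l')(B) = Mul(-36, B) (Function('l')(B) = Mul(Add(0, Mul(-1, B)), Mul(4, Add(5, 4))) = Mul(Mul(-1, B), Mul(4, 9)) = Mul(Mul(-1, B), 36) = Mul(-36, B))
Mul(Function('l')(38), Pow(Add(-2582, Mul(-1, 153)), -1)) = Mul(Mul(-36, 38), Pow(Add(-2582, Mul(-1, 153)), -1)) = Mul(-1368, Pow(Add(-2582, -153), -1)) = Mul(-1368, Pow(-2735, -1)) = Mul(-1368, Rational(-1, 2735)) = Rational(1368, 2735)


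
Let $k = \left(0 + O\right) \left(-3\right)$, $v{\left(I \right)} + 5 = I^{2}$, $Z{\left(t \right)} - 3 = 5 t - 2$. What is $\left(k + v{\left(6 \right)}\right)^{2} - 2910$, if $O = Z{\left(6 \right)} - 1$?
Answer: $571$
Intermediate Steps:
$Z{\left(t \right)} = 1 + 5 t$ ($Z{\left(t \right)} = 3 + \left(5 t - 2\right) = 3 + \left(-2 + 5 t\right) = 1 + 5 t$)
$O = 30$ ($O = \left(1 + 5 \cdot 6\right) - 1 = \left(1 + 30\right) - 1 = 31 - 1 = 30$)
$v{\left(I \right)} = -5 + I^{2}$
$k = -90$ ($k = \left(0 + 30\right) \left(-3\right) = 30 \left(-3\right) = -90$)
$\left(k + v{\left(6 \right)}\right)^{2} - 2910 = \left(-90 - \left(5 - 6^{2}\right)\right)^{2} - 2910 = \left(-90 + \left(-5 + 36\right)\right)^{2} - 2910 = \left(-90 + 31\right)^{2} - 2910 = \left(-59\right)^{2} - 2910 = 3481 - 2910 = 571$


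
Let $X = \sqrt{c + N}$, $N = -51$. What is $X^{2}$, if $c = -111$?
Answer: $-162$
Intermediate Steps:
$X = 9 i \sqrt{2}$ ($X = \sqrt{-111 - 51} = \sqrt{-162} = 9 i \sqrt{2} \approx 12.728 i$)
$X^{2} = \left(9 i \sqrt{2}\right)^{2} = -162$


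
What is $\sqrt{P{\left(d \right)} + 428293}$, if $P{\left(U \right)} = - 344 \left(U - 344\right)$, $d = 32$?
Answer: $\sqrt{535621} \approx 731.86$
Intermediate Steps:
$P{\left(U \right)} = 118336 - 344 U$ ($P{\left(U \right)} = - 344 \left(-344 + U\right) = 118336 - 344 U$)
$\sqrt{P{\left(d \right)} + 428293} = \sqrt{\left(118336 - 11008\right) + 428293} = \sqrt{107328 + 428293} = \sqrt{535621}$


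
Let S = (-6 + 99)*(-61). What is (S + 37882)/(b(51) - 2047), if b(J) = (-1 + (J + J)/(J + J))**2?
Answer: -32209/2047 ≈ -15.735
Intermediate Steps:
S = -5673 (S = 93*(-61) = -5673)
b(J) = 0 (b(J) = (-1 + (2*J)/((2*J)))**2 = (-1 + (2*J)*(1/(2*J)))**2 = (-1 + 1)**2 = 0**2 = 0)
(S + 37882)/(b(51) - 2047) = (-5673 + 37882)/(0 - 2047) = 32209/(-2047) = 32209*(-1/2047) = -32209/2047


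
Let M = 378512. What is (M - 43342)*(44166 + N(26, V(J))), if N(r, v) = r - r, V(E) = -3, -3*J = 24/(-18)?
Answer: 14803118220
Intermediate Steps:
J = 4/9 (J = -8/(-18) = -8*(-1)/18 = -1/3*(-4/3) = 4/9 ≈ 0.44444)
N(r, v) = 0
(M - 43342)*(44166 + N(26, V(J))) = (378512 - 43342)*(44166 + 0) = 335170*44166 = 14803118220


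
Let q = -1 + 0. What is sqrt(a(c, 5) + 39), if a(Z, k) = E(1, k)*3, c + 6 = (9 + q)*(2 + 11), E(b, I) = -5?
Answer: 2*sqrt(6) ≈ 4.8990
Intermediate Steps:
q = -1
c = 98 (c = -6 + (9 - 1)*(2 + 11) = -6 + 8*13 = -6 + 104 = 98)
a(Z, k) = -15 (a(Z, k) = -5*3 = -15)
sqrt(a(c, 5) + 39) = sqrt(-15 + 39) = sqrt(24) = 2*sqrt(6)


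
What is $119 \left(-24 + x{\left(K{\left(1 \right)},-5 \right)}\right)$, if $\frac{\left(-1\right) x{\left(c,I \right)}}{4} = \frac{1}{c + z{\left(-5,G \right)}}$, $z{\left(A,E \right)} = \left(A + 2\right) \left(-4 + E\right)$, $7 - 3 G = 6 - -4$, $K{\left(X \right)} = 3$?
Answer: $- \frac{25942}{9} \approx -2882.4$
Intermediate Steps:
$G = -1$ ($G = \frac{7}{3} - \frac{6 - -4}{3} = \frac{7}{3} - \frac{6 + 4}{3} = \frac{7}{3} - \frac{10}{3} = -1$)
$z{\left(A,E \right)} = \left(-4 + E\right) \left(2 + A\right)$ ($z{\left(A,E \right)} = \left(2 + A\right) \left(-4 + E\right) = \left(-4 + E\right) \left(2 + A\right)$)
$x{\left(c,I \right)} = - \frac{4}{15 + c}$ ($x{\left(c,I \right)} = - \frac{4}{c - -15} = - \frac{4}{c + \left(-8 + 20 - 2 + 5\right)} = - \frac{4}{c + 15} = - \frac{4}{15 + c}$)
$119 \left(-24 + x{\left(K{\left(1 \right)},-5 \right)}\right) = 119 \left(-24 - \frac{4}{15 + 3}\right) = 119 \left(-24 - \frac{4}{18}\right) = 119 \left(-24 - \frac{2}{9}\right) = 119 \left(- \frac{218}{9}\right) = - \frac{25942}{9}$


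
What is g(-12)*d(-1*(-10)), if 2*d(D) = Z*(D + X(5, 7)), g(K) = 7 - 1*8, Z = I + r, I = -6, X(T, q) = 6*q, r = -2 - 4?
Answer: 312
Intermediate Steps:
r = -6
Z = -12 (Z = -6 - 6 = -12)
g(K) = -1 (g(K) = 7 - 8 = -1)
d(D) = -252 - 6*D (d(D) = (-12*(D + 6*7))/2 = (-12*(D + 42))/2 = (-12*(42 + D))/2 = (-504 - 12*D)/2 = -252 - 6*D)
g(-12)*d(-1*(-10)) = -(-252 - (-6)*(-10)) = -(-252 - 6*10) = -(-252 - 60) = -1*(-312) = 312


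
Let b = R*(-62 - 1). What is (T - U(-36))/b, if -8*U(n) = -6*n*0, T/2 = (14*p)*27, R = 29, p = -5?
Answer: 60/29 ≈ 2.0690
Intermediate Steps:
T = -3780 (T = 2*((14*(-5))*27) = 2*(-70*27) = 2*(-1890) = -3780)
U(n) = 0 (U(n) = -(-6*n)*0/8 = -1/8*0 = 0)
b = -1827 (b = 29*(-62 - 1) = 29*(-63) = -1827)
(T - U(-36))/b = (-3780 - 1*0)/(-1827) = (-3780 + 0)*(-1/1827) = -3780*(-1/1827) = 60/29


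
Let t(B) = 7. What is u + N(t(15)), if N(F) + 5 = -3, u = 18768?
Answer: 18760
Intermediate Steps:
N(F) = -8 (N(F) = -5 - 3 = -8)
u + N(t(15)) = 18768 - 8 = 18760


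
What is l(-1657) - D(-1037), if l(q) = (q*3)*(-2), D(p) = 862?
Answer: 9080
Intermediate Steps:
l(q) = -6*q (l(q) = (3*q)*(-2) = -6*q)
l(-1657) - D(-1037) = -6*(-1657) - 1*862 = 9942 - 862 = 9080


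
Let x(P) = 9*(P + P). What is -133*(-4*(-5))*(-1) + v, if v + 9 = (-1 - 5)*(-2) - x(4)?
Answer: 2591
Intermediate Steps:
x(P) = 18*P (x(P) = 9*(2*P) = 18*P)
v = -69 (v = -9 + ((-1 - 5)*(-2) - 18*4) = -9 + (-6*(-2) - 1*72) = -9 + (12 - 72) = -9 - 60 = -69)
-133*(-4*(-5))*(-1) + v = -133*(-4*(-5))*(-1) - 69 = -2660*(-1) - 69 = -133*(-20) - 69 = 2660 - 69 = 2591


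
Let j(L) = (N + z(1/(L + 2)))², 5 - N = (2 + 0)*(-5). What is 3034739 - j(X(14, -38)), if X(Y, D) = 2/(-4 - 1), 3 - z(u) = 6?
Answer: 3034595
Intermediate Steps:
z(u) = -3 (z(u) = 3 - 1*6 = 3 - 6 = -3)
N = 15 (N = 5 - (2 + 0)*(-5) = 5 - 2*(-5) = 5 - 1*(-10) = 5 + 10 = 15)
X(Y, D) = -⅖ (X(Y, D) = 2/(-5) = 2*(-⅕) = -⅖)
j(L) = 144 (j(L) = (15 - 3)² = 12² = 144)
3034739 - j(X(14, -38)) = 3034739 - 1*144 = 3034739 - 144 = 3034595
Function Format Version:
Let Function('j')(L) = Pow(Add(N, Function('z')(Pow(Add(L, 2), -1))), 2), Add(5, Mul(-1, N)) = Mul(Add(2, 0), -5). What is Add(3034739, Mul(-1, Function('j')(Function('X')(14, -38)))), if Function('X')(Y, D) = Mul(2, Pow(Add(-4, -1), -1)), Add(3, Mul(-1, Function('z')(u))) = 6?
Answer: 3034595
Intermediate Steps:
Function('z')(u) = -3 (Function('z')(u) = Add(3, Mul(-1, 6)) = Add(3, -6) = -3)
N = 15 (N = Add(5, Mul(-1, Mul(Add(2, 0), -5))) = Add(5, Mul(-1, Mul(2, -5))) = Add(5, Mul(-1, -10)) = Add(5, 10) = 15)
Function('X')(Y, D) = Rational(-2, 5) (Function('X')(Y, D) = Mul(2, Pow(-5, -1)) = Mul(2, Rational(-1, 5)) = Rational(-2, 5))
Function('j')(L) = 144 (Function('j')(L) = Pow(Add(15, -3), 2) = Pow(12, 2) = 144)
Add(3034739, Mul(-1, Function('j')(Function('X')(14, -38)))) = Add(3034739, Mul(-1, 144)) = Add(3034739, -144) = 3034595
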